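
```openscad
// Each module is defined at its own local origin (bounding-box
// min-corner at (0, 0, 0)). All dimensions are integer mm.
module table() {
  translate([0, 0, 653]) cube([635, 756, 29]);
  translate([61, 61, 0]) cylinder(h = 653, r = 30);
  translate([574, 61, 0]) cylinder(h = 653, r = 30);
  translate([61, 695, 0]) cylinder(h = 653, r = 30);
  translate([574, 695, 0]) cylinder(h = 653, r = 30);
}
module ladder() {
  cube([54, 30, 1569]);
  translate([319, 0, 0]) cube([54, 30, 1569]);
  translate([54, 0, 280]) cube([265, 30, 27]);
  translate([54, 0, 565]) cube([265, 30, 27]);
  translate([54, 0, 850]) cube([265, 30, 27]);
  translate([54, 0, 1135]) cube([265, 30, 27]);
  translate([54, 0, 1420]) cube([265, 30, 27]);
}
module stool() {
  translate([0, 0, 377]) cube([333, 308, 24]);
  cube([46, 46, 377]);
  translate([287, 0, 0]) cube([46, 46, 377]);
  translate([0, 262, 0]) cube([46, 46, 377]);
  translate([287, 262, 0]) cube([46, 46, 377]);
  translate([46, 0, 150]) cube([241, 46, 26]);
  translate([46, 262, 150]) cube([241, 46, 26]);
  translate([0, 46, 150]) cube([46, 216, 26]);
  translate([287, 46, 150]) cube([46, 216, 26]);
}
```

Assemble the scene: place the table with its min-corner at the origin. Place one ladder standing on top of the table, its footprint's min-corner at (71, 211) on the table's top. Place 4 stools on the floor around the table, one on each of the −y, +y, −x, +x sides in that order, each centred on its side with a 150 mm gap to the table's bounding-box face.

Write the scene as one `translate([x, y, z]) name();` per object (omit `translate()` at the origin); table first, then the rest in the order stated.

table();
translate([71, 211, 682]) ladder();
translate([151, -458, 0]) stool();
translate([151, 906, 0]) stool();
translate([-483, 224, 0]) stool();
translate([785, 224, 0]) stool();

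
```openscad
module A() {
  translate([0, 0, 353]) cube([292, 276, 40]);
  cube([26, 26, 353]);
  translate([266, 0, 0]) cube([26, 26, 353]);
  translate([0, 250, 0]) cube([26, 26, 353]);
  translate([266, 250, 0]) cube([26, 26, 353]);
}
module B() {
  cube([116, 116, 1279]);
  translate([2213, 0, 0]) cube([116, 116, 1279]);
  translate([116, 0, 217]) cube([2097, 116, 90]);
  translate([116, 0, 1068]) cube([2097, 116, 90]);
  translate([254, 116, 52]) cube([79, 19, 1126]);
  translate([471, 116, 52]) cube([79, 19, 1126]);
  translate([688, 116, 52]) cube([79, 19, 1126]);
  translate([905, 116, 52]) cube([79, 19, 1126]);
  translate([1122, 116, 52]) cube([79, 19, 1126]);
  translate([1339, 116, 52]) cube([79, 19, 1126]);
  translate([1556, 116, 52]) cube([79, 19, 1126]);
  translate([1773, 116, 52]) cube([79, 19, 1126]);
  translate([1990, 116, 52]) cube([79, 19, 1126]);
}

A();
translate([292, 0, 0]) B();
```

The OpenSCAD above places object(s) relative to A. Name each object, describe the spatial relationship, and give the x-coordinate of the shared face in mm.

A is a stool. B is a fence section. The fence section is against the stool's +x side, with their −y faces flush. The x-coordinate of the shared face is 292 mm.

The stool's +x face and the fence section's −x face are both at x = 292 mm.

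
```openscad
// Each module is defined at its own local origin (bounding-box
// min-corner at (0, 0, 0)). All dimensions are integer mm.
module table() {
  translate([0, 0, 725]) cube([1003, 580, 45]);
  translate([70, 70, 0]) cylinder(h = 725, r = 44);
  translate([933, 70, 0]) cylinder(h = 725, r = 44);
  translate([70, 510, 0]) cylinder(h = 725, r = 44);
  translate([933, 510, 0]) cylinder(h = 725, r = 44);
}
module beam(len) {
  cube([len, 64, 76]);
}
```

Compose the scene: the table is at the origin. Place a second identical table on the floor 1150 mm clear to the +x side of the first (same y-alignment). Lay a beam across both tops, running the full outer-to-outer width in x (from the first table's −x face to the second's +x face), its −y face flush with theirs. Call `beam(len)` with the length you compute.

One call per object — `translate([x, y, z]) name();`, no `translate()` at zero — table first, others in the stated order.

table();
translate([2153, 0, 0]) table();
translate([0, 0, 770]) beam(3156);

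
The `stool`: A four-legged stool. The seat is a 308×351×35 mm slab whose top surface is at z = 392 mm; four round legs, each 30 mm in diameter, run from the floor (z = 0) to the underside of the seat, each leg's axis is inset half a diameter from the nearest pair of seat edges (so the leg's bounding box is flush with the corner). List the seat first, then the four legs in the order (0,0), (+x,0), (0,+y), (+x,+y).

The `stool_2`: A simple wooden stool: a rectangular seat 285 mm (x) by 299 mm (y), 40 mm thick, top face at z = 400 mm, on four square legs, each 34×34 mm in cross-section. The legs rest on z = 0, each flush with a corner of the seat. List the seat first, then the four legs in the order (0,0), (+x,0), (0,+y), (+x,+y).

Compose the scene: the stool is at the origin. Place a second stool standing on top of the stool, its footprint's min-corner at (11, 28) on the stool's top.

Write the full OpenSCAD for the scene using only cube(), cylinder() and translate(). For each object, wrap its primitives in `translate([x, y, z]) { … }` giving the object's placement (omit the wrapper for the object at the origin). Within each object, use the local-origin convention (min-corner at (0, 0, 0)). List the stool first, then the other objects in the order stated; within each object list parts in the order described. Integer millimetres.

translate([0, 0, 357]) cube([308, 351, 35]);
translate([15, 15, 0]) cylinder(h = 357, r = 15);
translate([293, 15, 0]) cylinder(h = 357, r = 15);
translate([15, 336, 0]) cylinder(h = 357, r = 15);
translate([293, 336, 0]) cylinder(h = 357, r = 15);
translate([11, 28, 392]) {
  translate([0, 0, 360]) cube([285, 299, 40]);
  cube([34, 34, 360]);
  translate([251, 0, 0]) cube([34, 34, 360]);
  translate([0, 265, 0]) cube([34, 34, 360]);
  translate([251, 265, 0]) cube([34, 34, 360]);
}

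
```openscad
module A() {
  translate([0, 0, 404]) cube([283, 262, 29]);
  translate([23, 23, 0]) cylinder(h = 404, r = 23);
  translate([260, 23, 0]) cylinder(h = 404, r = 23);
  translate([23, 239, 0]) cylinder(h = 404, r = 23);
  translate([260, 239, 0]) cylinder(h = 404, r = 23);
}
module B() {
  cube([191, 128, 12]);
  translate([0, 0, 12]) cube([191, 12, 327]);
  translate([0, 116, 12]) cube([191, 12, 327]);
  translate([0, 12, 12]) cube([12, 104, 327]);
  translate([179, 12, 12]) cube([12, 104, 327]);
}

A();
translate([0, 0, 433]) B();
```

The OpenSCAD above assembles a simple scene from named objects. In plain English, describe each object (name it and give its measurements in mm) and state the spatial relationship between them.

A is a simple wooden stool: a rectangular seat 283 mm (x) by 262 mm (y), 29 mm thick, top face at z = 433 mm, on four round legs, each 46 mm in diameter. The legs rest on z = 0, each leg's axis is inset half a diameter from the nearest pair of seat edges (so the leg's bounding box is flush with the corner).

B is an open-topped rectangular box: outside dimensions 191×128×339 mm, with a uniform wall and base thickness of 12 mm. The base is a full 191×128 slab on the floor; four walls sit on top of the base. The front and back walls (the −y and +y sides) span the full width; the two side walls fit between them.

The open box is on top of the stool.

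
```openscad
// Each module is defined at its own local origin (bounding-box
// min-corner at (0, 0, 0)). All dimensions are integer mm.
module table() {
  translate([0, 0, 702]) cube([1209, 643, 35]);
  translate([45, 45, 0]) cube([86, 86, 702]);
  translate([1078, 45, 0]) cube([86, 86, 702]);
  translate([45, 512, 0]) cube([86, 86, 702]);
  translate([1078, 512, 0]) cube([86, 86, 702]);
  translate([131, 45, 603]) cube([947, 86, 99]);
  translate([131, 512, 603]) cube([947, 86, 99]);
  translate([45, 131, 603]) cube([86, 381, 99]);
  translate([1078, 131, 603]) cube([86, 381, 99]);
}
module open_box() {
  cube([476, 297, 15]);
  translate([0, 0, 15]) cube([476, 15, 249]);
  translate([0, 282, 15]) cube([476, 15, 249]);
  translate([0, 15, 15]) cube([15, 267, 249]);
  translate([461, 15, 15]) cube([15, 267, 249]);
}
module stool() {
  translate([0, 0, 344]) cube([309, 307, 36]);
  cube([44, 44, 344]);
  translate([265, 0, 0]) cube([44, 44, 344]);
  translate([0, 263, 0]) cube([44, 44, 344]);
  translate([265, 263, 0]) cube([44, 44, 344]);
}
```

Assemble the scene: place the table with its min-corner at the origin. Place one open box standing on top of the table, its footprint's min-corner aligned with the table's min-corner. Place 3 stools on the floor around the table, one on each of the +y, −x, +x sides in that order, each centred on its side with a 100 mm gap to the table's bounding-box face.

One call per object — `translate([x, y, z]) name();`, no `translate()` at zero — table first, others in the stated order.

table();
translate([0, 0, 737]) open_box();
translate([450, 743, 0]) stool();
translate([-409, 168, 0]) stool();
translate([1309, 168, 0]) stool();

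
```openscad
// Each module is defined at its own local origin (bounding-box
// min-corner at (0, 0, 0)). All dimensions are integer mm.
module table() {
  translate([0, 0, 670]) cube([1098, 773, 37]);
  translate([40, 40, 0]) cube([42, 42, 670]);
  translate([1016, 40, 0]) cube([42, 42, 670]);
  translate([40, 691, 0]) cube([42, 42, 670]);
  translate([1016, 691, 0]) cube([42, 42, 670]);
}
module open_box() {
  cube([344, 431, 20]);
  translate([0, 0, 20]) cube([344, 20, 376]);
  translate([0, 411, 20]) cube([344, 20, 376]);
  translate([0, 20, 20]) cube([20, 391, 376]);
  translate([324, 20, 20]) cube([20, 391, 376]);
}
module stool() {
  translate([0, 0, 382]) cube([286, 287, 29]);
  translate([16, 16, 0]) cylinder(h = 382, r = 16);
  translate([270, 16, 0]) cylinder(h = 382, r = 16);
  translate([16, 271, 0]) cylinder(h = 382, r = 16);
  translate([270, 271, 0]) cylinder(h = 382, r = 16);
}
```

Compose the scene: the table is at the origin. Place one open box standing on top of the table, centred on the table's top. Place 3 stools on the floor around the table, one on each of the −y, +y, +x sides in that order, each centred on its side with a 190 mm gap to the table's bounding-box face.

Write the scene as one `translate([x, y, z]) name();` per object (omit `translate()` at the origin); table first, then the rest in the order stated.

table();
translate([377, 171, 707]) open_box();
translate([406, -477, 0]) stool();
translate([406, 963, 0]) stool();
translate([1288, 243, 0]) stool();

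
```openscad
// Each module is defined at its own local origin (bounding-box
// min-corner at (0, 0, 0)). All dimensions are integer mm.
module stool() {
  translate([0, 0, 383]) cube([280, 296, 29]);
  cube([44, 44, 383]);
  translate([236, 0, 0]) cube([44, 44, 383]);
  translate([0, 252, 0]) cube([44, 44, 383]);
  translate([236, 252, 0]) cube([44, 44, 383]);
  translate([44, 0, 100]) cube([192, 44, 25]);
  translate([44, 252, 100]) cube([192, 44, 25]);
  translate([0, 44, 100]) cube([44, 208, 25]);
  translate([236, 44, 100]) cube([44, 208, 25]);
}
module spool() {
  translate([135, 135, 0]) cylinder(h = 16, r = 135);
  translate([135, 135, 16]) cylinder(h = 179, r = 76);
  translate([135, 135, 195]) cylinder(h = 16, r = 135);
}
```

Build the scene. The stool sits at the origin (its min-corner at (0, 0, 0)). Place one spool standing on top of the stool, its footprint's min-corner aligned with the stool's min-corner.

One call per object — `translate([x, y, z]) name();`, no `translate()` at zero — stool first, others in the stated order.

stool();
translate([0, 0, 412]) spool();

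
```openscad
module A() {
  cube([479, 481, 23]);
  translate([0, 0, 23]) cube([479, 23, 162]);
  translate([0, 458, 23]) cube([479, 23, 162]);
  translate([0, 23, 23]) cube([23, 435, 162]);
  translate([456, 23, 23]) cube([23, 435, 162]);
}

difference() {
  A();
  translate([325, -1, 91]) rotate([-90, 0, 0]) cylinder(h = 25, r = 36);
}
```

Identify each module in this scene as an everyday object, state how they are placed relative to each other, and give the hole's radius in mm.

A is an open box. The open box has a circular hole through its front wall. The hole's radius is 36 mm.

The subtracted cylinder has r = 36 mm.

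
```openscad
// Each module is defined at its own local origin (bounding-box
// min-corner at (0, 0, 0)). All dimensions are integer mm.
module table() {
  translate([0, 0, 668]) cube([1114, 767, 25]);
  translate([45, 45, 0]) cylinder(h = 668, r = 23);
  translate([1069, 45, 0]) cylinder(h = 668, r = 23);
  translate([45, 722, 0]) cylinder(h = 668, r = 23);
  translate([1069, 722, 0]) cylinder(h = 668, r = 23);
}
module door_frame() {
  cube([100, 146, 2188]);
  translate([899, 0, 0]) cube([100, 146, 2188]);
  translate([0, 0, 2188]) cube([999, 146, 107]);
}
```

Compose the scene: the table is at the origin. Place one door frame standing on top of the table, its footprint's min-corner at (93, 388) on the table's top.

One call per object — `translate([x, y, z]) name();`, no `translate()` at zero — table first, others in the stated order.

table();
translate([93, 388, 693]) door_frame();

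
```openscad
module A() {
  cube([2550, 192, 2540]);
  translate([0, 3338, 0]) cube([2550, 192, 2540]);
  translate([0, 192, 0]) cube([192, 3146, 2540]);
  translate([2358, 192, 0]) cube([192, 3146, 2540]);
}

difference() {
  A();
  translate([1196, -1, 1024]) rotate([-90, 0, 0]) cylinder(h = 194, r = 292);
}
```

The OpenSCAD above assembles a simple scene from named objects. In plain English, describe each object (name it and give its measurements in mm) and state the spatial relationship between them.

A is a box-shaped house frame (walls only): outside footprint 2550×3530 mm, wall height 2540 mm, wall thickness 192 mm. The two y-facing walls run the full x-width; the two x-facing walls fit between the inner faces of the y-facing walls.

The house frame has a circular hole of radius 292 mm through its front wall, centred at (x = 1196, z = 1024).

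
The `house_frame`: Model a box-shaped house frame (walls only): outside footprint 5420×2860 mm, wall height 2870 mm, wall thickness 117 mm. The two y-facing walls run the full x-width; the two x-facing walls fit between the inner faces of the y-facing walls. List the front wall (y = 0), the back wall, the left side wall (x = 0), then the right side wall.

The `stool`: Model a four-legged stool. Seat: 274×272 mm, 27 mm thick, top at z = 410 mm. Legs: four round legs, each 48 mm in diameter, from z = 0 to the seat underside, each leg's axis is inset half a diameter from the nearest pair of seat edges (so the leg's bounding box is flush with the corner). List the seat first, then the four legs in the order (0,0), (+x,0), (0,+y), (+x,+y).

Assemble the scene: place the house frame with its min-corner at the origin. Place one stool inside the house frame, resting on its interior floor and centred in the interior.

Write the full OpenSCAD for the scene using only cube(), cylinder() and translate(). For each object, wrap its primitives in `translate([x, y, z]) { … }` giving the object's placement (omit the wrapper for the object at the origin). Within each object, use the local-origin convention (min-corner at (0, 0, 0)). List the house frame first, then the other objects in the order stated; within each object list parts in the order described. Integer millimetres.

cube([5420, 117, 2870]);
translate([0, 2743, 0]) cube([5420, 117, 2870]);
translate([0, 117, 0]) cube([117, 2626, 2870]);
translate([5303, 117, 0]) cube([117, 2626, 2870]);
translate([2573, 1294, 0]) {
  translate([0, 0, 383]) cube([274, 272, 27]);
  translate([24, 24, 0]) cylinder(h = 383, r = 24);
  translate([250, 24, 0]) cylinder(h = 383, r = 24);
  translate([24, 248, 0]) cylinder(h = 383, r = 24);
  translate([250, 248, 0]) cylinder(h = 383, r = 24);
}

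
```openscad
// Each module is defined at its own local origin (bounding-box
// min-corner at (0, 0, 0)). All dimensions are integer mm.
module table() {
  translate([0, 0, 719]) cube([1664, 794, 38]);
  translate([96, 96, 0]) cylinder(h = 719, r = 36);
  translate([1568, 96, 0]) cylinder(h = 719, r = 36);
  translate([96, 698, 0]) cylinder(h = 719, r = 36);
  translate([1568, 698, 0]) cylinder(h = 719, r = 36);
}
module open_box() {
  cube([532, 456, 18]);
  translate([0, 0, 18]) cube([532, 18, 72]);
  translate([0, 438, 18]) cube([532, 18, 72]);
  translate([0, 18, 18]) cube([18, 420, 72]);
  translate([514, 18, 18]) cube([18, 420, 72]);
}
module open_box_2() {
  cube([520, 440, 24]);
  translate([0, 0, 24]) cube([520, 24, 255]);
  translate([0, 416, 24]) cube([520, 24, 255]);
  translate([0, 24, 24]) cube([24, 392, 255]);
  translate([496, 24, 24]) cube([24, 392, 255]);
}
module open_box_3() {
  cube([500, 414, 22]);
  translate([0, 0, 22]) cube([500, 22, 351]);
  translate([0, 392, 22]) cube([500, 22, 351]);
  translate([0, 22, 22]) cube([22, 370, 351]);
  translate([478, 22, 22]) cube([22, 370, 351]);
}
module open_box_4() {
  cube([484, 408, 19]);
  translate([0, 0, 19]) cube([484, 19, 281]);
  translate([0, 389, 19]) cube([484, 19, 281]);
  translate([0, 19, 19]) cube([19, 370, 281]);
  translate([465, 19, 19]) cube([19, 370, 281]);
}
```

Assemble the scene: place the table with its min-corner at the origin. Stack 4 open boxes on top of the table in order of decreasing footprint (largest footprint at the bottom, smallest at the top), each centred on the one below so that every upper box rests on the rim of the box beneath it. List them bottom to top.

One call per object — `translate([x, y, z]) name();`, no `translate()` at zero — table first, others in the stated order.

table();
translate([566, 169, 757]) open_box();
translate([572, 177, 847]) open_box_2();
translate([582, 190, 1126]) open_box_3();
translate([590, 193, 1499]) open_box_4();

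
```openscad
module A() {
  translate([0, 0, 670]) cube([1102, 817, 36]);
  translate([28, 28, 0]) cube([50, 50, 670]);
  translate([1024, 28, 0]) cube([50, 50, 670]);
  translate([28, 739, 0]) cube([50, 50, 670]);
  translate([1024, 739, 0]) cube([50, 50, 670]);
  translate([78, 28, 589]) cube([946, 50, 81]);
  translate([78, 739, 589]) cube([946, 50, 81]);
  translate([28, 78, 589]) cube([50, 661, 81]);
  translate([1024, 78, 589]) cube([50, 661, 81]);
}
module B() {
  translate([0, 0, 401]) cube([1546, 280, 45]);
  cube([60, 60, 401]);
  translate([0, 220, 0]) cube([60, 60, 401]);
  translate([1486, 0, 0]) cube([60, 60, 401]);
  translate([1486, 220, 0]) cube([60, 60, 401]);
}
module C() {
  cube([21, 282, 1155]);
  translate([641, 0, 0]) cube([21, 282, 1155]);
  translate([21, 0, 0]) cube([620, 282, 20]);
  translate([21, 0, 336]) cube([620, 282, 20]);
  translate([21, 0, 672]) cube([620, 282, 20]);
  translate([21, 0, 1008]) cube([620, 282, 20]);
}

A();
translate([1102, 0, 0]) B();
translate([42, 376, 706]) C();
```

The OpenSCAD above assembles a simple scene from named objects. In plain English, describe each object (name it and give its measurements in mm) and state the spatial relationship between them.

A is a rectangular dining table. The top is 1102×817×36 mm with its upper surface at z = 706 mm. It stands on four 50×50 mm square legs, each inset 28 mm from the nearest pair of top edges, running from the floor to the underside of the top. Four apron rails, 50 mm thick and 81 mm tall, run between adjacent legs with their top edges flush with the underside of the top and their outer faces flush with the legs' outer faces.

B is a bench: a 1546×280 mm seat slab, 45 mm thick, top at z = 446 mm, on four 60×60 mm square legs flush with the seat corners and standing on z = 0.

C is an open bookshelf. Two side panels, each 21 mm thick, 282 mm deep and 1155 mm tall, stand 662 mm apart (outside-to-outside). Between them sit 4 shelves, each 20 mm thick and 282 mm deep, spanning the full gap between the sides. The bottom shelf rests on the floor (its underside at z = 0) and the clear gap between one shelf's top and the next shelf's underside is 316 mm.

The bench is against the table's +x side, with their −y faces flush. The bookshelf is on top of the table.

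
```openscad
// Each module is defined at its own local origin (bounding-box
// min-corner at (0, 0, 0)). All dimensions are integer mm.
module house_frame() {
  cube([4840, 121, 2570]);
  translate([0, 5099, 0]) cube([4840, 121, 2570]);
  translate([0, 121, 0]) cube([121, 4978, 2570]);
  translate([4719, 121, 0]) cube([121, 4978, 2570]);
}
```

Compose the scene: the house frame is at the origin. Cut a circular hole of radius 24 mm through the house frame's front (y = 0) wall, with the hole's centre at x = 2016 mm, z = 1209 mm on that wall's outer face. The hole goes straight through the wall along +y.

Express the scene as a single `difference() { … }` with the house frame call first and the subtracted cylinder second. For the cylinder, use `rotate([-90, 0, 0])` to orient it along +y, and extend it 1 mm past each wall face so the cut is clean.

difference() {
  house_frame();
  translate([2016, -1, 1209]) rotate([-90, 0, 0]) cylinder(h = 123, r = 24);
}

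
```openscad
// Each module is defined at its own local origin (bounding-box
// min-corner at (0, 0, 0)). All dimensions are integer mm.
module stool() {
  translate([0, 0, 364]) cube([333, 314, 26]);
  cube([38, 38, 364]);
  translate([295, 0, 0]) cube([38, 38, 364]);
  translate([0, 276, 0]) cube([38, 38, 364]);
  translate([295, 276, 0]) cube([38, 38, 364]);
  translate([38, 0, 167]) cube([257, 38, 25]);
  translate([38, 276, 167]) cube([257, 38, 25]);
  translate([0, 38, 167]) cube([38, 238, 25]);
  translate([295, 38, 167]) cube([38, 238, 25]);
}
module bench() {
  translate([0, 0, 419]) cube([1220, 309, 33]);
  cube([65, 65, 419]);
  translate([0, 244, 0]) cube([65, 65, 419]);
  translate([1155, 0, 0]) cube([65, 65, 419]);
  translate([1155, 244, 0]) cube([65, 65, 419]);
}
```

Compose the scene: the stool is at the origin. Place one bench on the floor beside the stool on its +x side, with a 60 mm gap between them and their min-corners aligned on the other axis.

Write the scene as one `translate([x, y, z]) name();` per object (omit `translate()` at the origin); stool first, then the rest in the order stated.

stool();
translate([393, 0, 0]) bench();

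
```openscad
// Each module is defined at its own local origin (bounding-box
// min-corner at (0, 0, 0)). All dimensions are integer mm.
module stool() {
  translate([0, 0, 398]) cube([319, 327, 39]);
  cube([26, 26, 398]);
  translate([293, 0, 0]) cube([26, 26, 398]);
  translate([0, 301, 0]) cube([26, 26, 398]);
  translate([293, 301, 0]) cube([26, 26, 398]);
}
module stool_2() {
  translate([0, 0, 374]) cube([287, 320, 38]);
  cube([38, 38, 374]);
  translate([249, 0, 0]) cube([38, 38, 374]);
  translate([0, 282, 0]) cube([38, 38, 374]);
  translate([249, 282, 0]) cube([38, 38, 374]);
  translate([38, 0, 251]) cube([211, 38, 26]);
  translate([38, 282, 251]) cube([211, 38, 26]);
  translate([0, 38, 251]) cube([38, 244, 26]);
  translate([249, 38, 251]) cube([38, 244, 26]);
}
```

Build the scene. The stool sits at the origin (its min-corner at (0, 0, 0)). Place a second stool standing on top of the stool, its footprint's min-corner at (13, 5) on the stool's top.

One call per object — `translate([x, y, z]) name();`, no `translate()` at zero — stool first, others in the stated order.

stool();
translate([13, 5, 437]) stool_2();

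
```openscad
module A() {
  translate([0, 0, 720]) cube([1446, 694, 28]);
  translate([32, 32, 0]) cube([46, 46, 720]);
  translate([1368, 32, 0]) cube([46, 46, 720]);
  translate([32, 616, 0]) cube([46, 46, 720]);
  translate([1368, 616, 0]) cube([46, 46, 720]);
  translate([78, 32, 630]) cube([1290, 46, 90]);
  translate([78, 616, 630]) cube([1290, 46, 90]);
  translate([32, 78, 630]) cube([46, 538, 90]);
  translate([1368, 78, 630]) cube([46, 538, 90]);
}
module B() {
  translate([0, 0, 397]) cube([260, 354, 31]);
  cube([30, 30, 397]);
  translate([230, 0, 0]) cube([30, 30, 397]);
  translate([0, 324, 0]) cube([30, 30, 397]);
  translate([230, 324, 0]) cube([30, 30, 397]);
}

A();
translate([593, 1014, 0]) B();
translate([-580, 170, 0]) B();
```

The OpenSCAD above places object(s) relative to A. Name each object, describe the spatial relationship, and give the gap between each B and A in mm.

Each stool's nearest face is 320 mm from the table's bounding box.

A is a table. B is a stool. Two stools sit around the table at the +y, −x sides. The gap between each stool and the table is 320 mm.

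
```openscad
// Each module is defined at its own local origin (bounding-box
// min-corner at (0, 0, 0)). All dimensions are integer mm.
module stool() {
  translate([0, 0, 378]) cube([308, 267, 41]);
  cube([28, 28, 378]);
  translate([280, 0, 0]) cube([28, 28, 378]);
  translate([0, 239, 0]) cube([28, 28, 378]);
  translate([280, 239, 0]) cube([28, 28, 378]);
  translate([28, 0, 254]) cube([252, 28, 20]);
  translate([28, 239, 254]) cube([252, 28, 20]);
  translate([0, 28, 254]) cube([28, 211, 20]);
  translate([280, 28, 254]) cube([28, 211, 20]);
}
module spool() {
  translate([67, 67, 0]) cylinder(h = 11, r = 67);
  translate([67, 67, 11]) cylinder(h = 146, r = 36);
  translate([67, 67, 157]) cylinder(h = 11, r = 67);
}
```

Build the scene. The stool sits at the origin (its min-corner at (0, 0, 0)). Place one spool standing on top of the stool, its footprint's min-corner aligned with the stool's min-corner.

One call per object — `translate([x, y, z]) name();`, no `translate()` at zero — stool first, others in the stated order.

stool();
translate([0, 0, 419]) spool();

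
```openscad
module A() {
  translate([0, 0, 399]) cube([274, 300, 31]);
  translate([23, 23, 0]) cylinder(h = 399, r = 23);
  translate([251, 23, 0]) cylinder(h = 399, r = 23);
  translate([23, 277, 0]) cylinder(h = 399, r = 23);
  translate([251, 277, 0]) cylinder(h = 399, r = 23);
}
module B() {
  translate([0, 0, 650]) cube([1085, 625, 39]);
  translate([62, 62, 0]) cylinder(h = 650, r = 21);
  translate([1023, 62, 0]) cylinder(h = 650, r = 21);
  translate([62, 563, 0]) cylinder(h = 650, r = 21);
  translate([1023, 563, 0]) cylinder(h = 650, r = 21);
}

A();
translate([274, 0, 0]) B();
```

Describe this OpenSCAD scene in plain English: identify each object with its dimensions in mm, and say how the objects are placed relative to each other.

A is a four-legged stool. The seat is 274×300 mm, 31 mm thick, top at z = 430 mm. It stands on four round legs, each 46 mm in diameter, from z = 0 to the seat underside, each leg's axis is inset half a diameter from the nearest pair of seat edges (so the leg's bounding box is flush with the corner).

B is a rectangular dining table. The top is 1085×625×39 mm with its upper surface at z = 689 mm. It stands on four round legs of 42 mm diameter, each leg's bounding box inset 41 mm from the nearest pair of top edges, running from the floor to the underside of the top.

The table is against the stool's +x side, with their −y faces flush.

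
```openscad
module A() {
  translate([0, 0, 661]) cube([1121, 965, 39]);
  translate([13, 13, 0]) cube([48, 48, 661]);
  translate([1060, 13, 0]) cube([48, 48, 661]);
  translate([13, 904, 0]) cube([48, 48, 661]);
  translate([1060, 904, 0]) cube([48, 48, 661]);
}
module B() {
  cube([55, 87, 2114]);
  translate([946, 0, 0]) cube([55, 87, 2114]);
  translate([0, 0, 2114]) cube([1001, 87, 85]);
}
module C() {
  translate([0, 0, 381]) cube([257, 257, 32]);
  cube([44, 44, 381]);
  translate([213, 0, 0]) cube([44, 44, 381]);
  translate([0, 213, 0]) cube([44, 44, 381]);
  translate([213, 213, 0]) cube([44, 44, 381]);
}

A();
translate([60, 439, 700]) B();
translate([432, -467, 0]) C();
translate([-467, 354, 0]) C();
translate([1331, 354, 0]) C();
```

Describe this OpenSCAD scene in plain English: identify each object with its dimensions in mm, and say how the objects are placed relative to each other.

A is a rectangular dining table. The top is 1121×965×39 mm with its upper surface at z = 700 mm. It stands on four 48×48 mm square legs, each inset 13 mm from the nearest pair of top edges, running from the floor to the underside of the top.

B is a door frame. The clear opening is 891 mm wide and 2114 mm high. Two 55 mm wide jambs, 87 mm deep, stand either side of the opening from the floor to the top of the opening. A 85 mm thick head sits across the top of both jambs, spanning the full outside width of the frame.

C is a simple wooden stool: a rectangular seat 257 mm (x) by 257 mm (y), 32 mm thick, top face at z = 413 mm, on four square legs, each 44×44 mm in cross-section. The legs rest on z = 0, each flush with a corner of the seat.

The door frame is on top of the table, centred. Three stools sit around the table at the −y, −x, +x sides.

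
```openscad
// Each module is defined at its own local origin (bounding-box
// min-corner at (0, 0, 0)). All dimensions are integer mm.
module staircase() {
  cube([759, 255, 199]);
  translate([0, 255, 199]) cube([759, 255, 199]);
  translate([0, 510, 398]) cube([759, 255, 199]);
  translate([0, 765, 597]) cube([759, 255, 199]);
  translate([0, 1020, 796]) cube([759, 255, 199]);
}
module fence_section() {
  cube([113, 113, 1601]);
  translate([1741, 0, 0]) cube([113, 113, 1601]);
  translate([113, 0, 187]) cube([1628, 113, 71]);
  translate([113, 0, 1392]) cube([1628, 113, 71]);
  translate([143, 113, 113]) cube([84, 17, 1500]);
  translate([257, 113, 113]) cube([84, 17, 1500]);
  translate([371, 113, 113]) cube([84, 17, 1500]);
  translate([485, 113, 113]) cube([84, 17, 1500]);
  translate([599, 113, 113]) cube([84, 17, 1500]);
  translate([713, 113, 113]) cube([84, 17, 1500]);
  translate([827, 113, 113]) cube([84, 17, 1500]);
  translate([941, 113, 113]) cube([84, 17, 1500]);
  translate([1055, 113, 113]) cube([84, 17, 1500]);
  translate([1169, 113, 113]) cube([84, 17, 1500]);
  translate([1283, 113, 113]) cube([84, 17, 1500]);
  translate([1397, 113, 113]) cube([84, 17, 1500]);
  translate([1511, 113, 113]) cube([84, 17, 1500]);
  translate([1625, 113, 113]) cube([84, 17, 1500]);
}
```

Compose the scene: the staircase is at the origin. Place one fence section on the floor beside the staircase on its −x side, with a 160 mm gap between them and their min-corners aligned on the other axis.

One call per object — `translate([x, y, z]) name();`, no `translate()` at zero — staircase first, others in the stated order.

staircase();
translate([-2014, 0, 0]) fence_section();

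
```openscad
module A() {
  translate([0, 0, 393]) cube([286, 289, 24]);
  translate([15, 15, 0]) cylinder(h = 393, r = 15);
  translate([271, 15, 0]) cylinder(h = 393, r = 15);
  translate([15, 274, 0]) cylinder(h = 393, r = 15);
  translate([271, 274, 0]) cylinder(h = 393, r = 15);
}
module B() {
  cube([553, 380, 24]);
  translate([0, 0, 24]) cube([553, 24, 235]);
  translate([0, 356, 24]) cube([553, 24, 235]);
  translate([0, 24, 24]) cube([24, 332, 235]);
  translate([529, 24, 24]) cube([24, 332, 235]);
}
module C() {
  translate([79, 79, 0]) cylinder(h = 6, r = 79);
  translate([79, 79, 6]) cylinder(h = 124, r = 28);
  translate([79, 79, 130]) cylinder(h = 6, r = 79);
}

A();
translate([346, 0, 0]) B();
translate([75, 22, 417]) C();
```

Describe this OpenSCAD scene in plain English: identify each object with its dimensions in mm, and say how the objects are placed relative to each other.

A is a four-legged stool. The seat is 286×289 mm, 24 mm thick, top at z = 417 mm. It stands on four round legs, each 30 mm in diameter, from z = 0 to the seat underside, each leg's axis is inset half a diameter from the nearest pair of seat edges (so the leg's bounding box is flush with the corner).

B is an open storage box with external size 553×380×259 mm and wall thickness 24 mm (the base is also 24 mm thick). The base covers the whole footprint; the four walls stand on the base, with the y-facing walls full-width and the x-facing walls fitting between their inner faces.

C is a spool: two coaxial disc flanges of radius 79 mm and thickness 6 mm, joined by a core cylinder of radius 28 mm and height 124 mm. The lower flange rests on z = 0 and the three cylinders share a vertical axis.

The open box is on the floor beside the stool on its +x side. The spool is on top of the stool.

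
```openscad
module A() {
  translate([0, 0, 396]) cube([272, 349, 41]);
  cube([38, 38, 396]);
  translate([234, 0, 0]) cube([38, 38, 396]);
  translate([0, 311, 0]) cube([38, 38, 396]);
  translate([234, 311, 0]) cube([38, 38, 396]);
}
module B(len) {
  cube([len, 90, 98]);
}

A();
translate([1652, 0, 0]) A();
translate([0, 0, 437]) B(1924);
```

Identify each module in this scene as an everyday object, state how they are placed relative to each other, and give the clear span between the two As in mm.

Second stool starts at x = 1652; first ends at x = 272; clear span = 1652 − 272 = 1380 mm.

A is a stool. B is a beam. A beam spans the tops of two stools. The clear span between the two stools is 1380 mm.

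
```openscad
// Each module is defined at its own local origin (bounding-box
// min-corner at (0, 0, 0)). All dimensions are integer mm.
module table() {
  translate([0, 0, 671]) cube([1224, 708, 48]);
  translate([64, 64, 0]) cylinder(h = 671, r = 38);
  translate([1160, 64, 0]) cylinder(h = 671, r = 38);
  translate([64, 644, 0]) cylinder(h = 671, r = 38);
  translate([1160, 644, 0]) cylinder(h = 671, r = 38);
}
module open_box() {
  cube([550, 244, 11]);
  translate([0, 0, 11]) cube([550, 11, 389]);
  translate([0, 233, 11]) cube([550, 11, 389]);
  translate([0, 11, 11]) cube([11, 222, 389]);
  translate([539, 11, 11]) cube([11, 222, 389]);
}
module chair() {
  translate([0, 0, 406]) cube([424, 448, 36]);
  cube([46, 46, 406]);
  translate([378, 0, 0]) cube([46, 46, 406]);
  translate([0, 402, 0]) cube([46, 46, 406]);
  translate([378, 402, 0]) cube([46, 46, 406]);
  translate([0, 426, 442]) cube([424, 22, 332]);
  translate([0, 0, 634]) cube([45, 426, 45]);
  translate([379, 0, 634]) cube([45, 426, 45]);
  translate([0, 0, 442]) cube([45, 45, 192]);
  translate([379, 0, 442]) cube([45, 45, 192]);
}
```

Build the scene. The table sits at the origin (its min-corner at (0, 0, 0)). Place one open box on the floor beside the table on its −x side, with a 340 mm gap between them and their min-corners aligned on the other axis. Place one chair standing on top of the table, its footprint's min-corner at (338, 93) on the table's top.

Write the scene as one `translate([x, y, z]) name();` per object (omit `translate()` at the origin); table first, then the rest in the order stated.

table();
translate([-890, 0, 0]) open_box();
translate([338, 93, 719]) chair();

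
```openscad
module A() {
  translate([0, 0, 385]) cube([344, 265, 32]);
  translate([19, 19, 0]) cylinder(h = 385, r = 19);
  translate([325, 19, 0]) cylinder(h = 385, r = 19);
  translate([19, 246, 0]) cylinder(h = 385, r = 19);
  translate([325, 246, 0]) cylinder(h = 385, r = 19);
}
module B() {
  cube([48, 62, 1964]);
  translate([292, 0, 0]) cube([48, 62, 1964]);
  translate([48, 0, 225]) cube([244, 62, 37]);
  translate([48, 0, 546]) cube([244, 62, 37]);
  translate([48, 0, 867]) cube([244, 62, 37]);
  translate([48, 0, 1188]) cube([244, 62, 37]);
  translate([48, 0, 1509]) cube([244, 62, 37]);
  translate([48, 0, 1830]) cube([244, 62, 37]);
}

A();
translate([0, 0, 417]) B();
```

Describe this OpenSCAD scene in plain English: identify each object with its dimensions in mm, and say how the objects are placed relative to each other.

A is a simple wooden stool: a rectangular seat 344 mm (x) by 265 mm (y), 32 mm thick, top face at z = 417 mm, on four round legs, each 38 mm in diameter. The legs rest on z = 0, each leg's axis is inset half a diameter from the nearest pair of seat edges (so the leg's bounding box is flush with the corner).

B is a straight ladder. Two 48×62 mm vertical rails, 1964 mm tall, stand 340 mm apart (outside-to-outside) with their front faces coplanar on the −y side. 6 rungs, each 62 mm deep and 37 mm tall, span between the inner faces of the rails, front faces flush with the rails. The lowest rung's underside is at z = 225 mm and rungs are spaced 321 mm apart (underside to underside).

The ladder is on top of the stool.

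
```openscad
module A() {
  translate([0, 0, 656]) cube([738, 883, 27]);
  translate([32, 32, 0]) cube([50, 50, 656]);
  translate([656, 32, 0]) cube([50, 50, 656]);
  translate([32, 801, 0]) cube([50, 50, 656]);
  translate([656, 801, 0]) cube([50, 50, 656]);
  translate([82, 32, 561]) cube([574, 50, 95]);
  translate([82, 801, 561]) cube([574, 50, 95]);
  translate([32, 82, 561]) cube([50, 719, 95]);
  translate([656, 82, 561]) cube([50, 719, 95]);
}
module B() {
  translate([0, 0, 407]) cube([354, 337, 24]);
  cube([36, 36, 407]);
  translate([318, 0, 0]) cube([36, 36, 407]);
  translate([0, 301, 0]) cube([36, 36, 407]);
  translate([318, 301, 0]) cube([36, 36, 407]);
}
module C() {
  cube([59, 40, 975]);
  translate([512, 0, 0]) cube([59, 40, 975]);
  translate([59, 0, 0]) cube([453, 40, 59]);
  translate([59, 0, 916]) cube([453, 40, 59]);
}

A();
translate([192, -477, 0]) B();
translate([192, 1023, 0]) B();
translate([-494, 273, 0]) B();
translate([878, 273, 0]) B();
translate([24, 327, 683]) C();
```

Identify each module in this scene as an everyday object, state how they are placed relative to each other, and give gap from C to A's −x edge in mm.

The picture frame's min-x is at 24; the table's min-x is 0; gap = 24 mm.

A is a table. B is a stool. C is a picture frame. Four stools sit around the table at the −y, +y, −x, +x sides. The picture frame is on top of the table. The gap from the picture frame to the table's −x edge is 24 mm.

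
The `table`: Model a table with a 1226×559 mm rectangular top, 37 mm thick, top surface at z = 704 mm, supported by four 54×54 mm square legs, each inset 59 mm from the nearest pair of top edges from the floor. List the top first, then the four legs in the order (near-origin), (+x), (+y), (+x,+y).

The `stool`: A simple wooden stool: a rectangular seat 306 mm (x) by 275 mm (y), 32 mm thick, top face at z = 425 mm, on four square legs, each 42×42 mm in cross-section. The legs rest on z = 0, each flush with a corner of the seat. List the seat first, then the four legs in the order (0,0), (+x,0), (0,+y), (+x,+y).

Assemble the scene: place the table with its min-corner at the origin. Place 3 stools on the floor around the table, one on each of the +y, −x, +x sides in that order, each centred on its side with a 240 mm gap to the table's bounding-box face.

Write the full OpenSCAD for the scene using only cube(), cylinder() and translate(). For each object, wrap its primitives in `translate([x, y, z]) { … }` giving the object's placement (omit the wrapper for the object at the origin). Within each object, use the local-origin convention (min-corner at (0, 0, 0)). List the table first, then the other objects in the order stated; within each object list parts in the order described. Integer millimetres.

translate([0, 0, 667]) cube([1226, 559, 37]);
translate([59, 59, 0]) cube([54, 54, 667]);
translate([1113, 59, 0]) cube([54, 54, 667]);
translate([59, 446, 0]) cube([54, 54, 667]);
translate([1113, 446, 0]) cube([54, 54, 667]);
translate([460, 799, 0]) {
  translate([0, 0, 393]) cube([306, 275, 32]);
  cube([42, 42, 393]);
  translate([264, 0, 0]) cube([42, 42, 393]);
  translate([0, 233, 0]) cube([42, 42, 393]);
  translate([264, 233, 0]) cube([42, 42, 393]);
}
translate([-546, 142, 0]) {
  translate([0, 0, 393]) cube([306, 275, 32]);
  cube([42, 42, 393]);
  translate([264, 0, 0]) cube([42, 42, 393]);
  translate([0, 233, 0]) cube([42, 42, 393]);
  translate([264, 233, 0]) cube([42, 42, 393]);
}
translate([1466, 142, 0]) {
  translate([0, 0, 393]) cube([306, 275, 32]);
  cube([42, 42, 393]);
  translate([264, 0, 0]) cube([42, 42, 393]);
  translate([0, 233, 0]) cube([42, 42, 393]);
  translate([264, 233, 0]) cube([42, 42, 393]);
}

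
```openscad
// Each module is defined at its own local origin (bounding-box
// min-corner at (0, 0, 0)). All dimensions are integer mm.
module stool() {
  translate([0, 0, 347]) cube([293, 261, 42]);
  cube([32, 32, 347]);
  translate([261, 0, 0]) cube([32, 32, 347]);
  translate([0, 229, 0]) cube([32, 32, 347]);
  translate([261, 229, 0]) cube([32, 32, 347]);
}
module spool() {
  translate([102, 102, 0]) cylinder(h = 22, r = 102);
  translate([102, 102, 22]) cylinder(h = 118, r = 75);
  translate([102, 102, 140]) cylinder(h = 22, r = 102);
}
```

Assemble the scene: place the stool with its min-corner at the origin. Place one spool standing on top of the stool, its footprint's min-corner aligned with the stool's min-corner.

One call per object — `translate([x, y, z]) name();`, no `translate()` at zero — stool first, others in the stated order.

stool();
translate([0, 0, 389]) spool();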